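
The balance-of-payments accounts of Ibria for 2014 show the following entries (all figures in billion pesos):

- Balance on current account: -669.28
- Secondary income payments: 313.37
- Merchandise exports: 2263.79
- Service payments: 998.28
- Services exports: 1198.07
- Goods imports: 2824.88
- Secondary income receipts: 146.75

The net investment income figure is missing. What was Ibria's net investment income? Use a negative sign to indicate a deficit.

Current account = goods balance + services balance + net primary income + net secondary income
Sum of the known components = -527.92
Net investment income = CA - (known components) = -669.28 - (-527.92) = -141.36

-141.36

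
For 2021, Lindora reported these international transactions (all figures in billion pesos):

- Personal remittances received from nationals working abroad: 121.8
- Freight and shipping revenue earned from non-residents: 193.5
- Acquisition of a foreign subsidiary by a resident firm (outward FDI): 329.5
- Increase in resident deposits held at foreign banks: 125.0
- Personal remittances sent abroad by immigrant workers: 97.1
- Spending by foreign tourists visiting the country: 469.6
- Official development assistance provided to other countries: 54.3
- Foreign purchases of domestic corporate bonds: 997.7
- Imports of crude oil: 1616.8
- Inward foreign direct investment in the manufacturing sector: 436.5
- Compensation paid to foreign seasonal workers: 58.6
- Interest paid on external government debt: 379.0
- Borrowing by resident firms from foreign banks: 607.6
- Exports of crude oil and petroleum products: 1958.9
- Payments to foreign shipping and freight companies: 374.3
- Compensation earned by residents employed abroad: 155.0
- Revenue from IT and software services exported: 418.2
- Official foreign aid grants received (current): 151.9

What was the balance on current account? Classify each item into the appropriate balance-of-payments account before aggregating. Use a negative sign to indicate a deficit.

888.8

Goods: -1616.8 + 1958.9 = 342.1
Services: 418.2 + 469.6 + 193.5 - 374.3 = 707.0
Primary income: 155.0 - 58.6 - 379.0 = -282.6
Secondary income: 121.8 + 151.9 - 97.1 - 54.3 = 122.3
Current account = 342.1 + 707.0 + (-282.6) + 122.3 = 888.8
(Excluded from the current account — financial account: acquisition of a foreign subsidiary by a resident firm (outward FDI) 329.5, increase in resident deposits held at foreign banks 125.0, foreign purchases of domestic corporate bonds 997.7, inward foreign direct investment in the manufacturing sector 436.5, borrowing by resident firms from foreign banks 607.6.)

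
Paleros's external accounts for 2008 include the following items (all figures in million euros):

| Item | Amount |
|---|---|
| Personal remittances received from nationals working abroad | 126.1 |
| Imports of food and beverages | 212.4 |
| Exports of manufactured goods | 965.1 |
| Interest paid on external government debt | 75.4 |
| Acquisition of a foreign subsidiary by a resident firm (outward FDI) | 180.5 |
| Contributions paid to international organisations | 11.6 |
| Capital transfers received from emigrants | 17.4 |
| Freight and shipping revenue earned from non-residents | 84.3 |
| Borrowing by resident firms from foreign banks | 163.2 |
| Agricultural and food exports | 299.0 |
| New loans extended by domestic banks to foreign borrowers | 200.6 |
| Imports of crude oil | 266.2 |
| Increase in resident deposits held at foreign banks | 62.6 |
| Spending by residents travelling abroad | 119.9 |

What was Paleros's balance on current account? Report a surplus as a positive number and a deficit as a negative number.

789.0

Goods: -212.4 - 266.2 + 299.0 + 965.1 = 785.5
Services: 84.3 - 119.9 = -35.6
Primary income: -75.4
Secondary income: 126.1 - 11.6 = 114.5
Current account = 785.5 + (-35.6) + (-75.4) + 114.5 = 789.0
(Excluded from the current account — financial account: acquisition of a foreign subsidiary by a resident firm (outward FDI) 180.5, borrowing by resident firms from foreign banks 163.2, new loans extended by domestic banks to foreign borrowers 200.6, increase in resident deposits held at foreign banks 62.6; capital account: capital transfers received from emigrants 17.4.)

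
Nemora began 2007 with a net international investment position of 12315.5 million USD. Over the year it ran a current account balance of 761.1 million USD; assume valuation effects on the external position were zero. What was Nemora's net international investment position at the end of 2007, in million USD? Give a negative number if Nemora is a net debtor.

With no valuation effects, change in NIIP = current account = 761.1
End-of-year NIIP = 12315.5 + 761.1 = 13076.6

13076.6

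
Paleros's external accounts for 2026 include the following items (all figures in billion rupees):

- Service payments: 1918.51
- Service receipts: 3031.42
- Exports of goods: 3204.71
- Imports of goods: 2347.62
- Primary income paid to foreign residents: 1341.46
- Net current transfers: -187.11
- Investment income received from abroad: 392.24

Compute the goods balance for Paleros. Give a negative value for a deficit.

Goods balance = 3204.71 - 2347.62 = 857.09

857.09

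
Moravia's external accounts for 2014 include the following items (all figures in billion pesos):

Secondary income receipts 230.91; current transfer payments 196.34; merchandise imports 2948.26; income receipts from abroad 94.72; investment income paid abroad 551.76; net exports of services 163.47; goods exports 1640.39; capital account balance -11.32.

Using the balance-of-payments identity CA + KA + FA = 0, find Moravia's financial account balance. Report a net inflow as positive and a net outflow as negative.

Goods balance = 1640.39 - 2948.26 = -1307.87
Services balance = 163.47
Trade balance (goods + services) = -1307.87 + 163.47 = -1144.40
Net primary income = 94.72 - 551.76 = -457.04
Net secondary income = 230.91 - 196.34 = 34.57
Current account = -1144.40 + (-457.04) + 34.57 = -1566.87
Financial account = -(-1566.87 + (-11.32)) = 1578.19

1578.19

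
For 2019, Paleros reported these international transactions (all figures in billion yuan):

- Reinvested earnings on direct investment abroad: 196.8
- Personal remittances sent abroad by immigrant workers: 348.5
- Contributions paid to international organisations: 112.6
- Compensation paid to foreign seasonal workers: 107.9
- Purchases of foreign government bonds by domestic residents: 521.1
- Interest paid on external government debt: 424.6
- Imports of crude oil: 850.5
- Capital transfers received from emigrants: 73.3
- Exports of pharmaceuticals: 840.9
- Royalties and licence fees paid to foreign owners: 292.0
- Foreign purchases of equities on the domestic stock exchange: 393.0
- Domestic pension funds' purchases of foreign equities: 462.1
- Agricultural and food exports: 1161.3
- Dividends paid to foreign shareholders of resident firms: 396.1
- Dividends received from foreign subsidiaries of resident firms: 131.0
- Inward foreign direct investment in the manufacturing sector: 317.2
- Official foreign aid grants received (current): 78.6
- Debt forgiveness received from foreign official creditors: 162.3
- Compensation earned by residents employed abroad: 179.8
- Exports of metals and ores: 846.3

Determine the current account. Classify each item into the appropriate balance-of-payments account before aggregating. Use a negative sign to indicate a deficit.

Goods: 846.3 + 1161.3 - 850.5 + 840.9 = 1998.0
Services: -292.0
Primary income: -424.6 - 107.9 + 131.0 - 396.1 + 179.8 + 196.8 = -421.0
Secondary income: -112.6 - 348.5 + 78.6 = -382.5
Current account = 1998.0 + (-292.0) + (-421.0) + (-382.5) = 902.5
(Excluded from the current account — financial account: purchases of foreign government bonds by domestic residents 521.1, foreign purchases of equities on the domestic stock exchange 393.0, domestic pension funds' purchases of foreign equities 462.1, inward foreign direct investment in the manufacturing sector 317.2; capital account: capital transfers received from emigrants 73.3, debt forgiveness received from foreign official creditors 162.3.)

902.5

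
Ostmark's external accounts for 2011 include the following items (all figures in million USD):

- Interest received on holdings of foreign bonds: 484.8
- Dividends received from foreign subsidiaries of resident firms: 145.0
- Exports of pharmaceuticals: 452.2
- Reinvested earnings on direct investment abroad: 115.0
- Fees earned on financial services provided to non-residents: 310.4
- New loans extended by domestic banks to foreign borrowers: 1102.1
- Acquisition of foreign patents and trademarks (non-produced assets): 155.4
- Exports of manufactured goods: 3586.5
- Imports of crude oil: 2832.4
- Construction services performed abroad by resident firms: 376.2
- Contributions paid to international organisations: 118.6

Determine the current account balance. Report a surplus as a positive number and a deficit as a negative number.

2519.1

Goods: -2832.4 + 3586.5 + 452.2 = 1206.3
Services: 376.2 + 310.4 = 686.6
Primary income: 115.0 + 484.8 + 145.0 = 744.8
Secondary income: -118.6
Current account = 1206.3 + 686.6 + 744.8 + (-118.6) = 2519.1
(Excluded from the current account — financial account: new loans extended by domestic banks to foreign borrowers 1102.1; capital account: acquisition of foreign patents and trademarks (non-produced assets) 155.4.)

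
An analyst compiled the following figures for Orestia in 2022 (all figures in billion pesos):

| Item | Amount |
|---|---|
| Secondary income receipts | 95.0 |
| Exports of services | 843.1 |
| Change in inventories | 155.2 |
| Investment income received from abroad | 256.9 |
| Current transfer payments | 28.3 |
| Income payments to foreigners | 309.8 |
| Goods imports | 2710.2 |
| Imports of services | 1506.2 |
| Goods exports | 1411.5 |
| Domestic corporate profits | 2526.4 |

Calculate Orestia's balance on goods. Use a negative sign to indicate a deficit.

Goods balance = 1411.5 - 2710.2 = -1298.7

-1298.7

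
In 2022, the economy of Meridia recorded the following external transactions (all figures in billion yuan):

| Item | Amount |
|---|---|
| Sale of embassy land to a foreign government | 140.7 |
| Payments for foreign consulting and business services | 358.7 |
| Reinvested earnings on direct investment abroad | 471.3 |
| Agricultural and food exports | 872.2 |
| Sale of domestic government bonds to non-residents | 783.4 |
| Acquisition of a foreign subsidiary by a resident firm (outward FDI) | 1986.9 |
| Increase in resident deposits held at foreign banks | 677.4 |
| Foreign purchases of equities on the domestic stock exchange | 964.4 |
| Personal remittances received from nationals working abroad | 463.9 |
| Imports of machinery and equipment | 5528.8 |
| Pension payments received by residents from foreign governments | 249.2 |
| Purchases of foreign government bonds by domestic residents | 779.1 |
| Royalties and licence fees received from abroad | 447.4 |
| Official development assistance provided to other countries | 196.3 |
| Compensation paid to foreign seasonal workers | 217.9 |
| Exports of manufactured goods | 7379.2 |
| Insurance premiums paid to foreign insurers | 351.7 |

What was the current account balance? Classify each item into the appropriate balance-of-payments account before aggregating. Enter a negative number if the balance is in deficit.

3229.8

Goods: 7379.2 + 872.2 - 5528.8 = 2722.6
Services: -358.7 + 447.4 - 351.7 = -263.0
Primary income: 471.3 - 217.9 = 253.4
Secondary income: 463.9 + 249.2 - 196.3 = 516.8
Current account = 2722.6 + (-263.0) + 253.4 + 516.8 = 3229.8
(Excluded from the current account — capital account: sale of embassy land to a foreign government 140.7; financial account: sale of domestic government bonds to non-residents 783.4, acquisition of a foreign subsidiary by a resident firm (outward FDI) 1986.9, increase in resident deposits held at foreign banks 677.4, foreign purchases of equities on the domestic stock exchange 964.4, purchases of foreign government bonds by domestic residents 779.1.)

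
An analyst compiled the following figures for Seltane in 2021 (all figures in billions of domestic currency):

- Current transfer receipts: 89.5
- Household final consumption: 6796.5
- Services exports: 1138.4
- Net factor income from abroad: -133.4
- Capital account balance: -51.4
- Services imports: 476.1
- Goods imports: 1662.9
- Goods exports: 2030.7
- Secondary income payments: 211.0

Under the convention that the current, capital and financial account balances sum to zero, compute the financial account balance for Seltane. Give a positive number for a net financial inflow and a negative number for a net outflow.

Goods balance = 2030.7 - 1662.9 = 367.8
Services balance = 1138.4 - 476.1 = 662.3
Trade balance (goods + services) = 367.8 + 662.3 = 1030.1
Net primary income = -133.4
Net secondary income = 89.5 - 211.0 = -121.5
Current account = 1030.1 + (-133.4) + (-121.5) = 775.2
Financial account = -(775.2 + (-51.4)) = -723.8

-723.8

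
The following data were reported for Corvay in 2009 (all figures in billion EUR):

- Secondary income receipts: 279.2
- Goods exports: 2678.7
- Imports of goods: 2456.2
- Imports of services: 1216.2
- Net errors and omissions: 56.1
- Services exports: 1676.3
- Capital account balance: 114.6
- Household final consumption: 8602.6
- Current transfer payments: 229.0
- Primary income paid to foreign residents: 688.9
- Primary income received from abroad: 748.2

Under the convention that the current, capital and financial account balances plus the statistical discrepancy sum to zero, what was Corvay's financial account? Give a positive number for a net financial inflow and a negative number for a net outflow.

Goods balance = 2678.7 - 2456.2 = 222.5
Services balance = 1676.3 - 1216.2 = 460.1
Trade balance (goods + services) = 222.5 + 460.1 = 682.6
Net primary income = 748.2 - 688.9 = 59.3
Net secondary income = 279.2 - 229.0 = 50.2
Current account = 682.6 + 59.3 + 50.2 = 792.1
Financial account = -(792.1 + 114.6 + 56.1) = -962.8

-962.8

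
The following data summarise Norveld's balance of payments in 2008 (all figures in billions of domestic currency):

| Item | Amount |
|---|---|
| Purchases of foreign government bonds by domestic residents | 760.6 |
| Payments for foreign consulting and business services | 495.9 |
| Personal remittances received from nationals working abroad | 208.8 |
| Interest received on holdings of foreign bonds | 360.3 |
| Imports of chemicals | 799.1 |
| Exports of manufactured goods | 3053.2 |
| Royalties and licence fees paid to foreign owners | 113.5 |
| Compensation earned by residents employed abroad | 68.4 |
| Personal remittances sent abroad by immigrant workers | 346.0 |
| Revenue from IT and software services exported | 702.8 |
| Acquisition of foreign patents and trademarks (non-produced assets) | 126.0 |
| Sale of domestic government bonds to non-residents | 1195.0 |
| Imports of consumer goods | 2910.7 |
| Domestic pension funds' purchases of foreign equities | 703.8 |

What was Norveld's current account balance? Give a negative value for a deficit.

Goods: 3053.2 - 2910.7 - 799.1 = -656.6
Services: -113.5 + 702.8 - 495.9 = 93.4
Primary income: 68.4 + 360.3 = 428.7
Secondary income: -346.0 + 208.8 = -137.2
Current account = (-656.6) + 93.4 + 428.7 + (-137.2) = -271.7
(Excluded from the current account — financial account: purchases of foreign government bonds by domestic residents 760.6, sale of domestic government bonds to non-residents 1195.0, domestic pension funds' purchases of foreign equities 703.8; capital account: acquisition of foreign patents and trademarks (non-produced assets) 126.0.)

-271.7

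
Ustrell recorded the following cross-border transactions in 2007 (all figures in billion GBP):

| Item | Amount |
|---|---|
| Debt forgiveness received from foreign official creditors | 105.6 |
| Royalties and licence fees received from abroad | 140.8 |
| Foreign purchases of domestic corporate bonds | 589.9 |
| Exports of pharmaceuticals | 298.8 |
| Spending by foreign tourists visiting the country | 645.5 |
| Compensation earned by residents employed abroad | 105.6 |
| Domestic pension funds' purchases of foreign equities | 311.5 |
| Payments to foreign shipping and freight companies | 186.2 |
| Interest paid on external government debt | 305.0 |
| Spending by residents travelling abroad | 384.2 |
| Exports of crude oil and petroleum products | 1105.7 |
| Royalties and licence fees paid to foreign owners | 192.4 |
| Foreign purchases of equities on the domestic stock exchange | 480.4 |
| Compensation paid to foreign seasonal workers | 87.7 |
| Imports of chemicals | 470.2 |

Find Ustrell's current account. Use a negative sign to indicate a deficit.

Goods: 298.8 - 470.2 + 1105.7 = 934.3
Services: -186.2 + 645.5 - 384.2 + 140.8 - 192.4 = 23.5
Primary income: 105.6 - 87.7 - 305.0 = -287.1
Current account = 934.3 + 23.5 + (-287.1) = 670.7
(Excluded from the current account — capital account: debt forgiveness received from foreign official creditors 105.6; financial account: foreign purchases of domestic corporate bonds 589.9, domestic pension funds' purchases of foreign equities 311.5, foreign purchases of equities on the domestic stock exchange 480.4.)

670.7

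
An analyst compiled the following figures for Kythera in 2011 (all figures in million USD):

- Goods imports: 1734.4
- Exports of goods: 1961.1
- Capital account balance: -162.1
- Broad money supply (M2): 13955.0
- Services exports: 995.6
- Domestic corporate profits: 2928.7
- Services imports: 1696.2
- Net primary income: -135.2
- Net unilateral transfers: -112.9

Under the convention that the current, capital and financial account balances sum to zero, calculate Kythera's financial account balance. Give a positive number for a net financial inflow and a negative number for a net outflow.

Goods balance = 1961.1 - 1734.4 = 226.7
Services balance = 995.6 - 1696.2 = -700.6
Trade balance (goods + services) = 226.7 + (-700.6) = -473.9
Net primary income = -135.2
Net secondary income = -112.9
Current account = -473.9 + (-135.2) + (-112.9) = -722.0
Financial account = -(-722.0 + (-162.1)) = 884.1

884.1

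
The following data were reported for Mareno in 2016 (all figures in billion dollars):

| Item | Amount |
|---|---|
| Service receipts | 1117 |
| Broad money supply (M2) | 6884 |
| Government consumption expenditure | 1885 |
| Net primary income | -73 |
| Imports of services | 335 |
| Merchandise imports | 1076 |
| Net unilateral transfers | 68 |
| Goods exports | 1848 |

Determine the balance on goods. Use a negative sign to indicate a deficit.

Goods balance = 1848 - 1076 = 772

772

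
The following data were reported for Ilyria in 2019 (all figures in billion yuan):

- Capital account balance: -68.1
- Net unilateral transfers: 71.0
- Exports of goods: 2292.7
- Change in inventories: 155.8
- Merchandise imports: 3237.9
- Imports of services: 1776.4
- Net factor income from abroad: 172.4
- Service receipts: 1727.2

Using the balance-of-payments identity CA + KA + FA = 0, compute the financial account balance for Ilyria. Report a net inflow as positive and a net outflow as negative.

Goods balance = 2292.7 - 3237.9 = -945.2
Services balance = 1727.2 - 1776.4 = -49.2
Trade balance (goods + services) = -945.2 + (-49.2) = -994.4
Net primary income = 172.4
Net secondary income = 71.0
Current account = -994.4 + 172.4 + 71.0 = -751.0
Financial account = -(-751.0 + (-68.1)) = 819.1

819.1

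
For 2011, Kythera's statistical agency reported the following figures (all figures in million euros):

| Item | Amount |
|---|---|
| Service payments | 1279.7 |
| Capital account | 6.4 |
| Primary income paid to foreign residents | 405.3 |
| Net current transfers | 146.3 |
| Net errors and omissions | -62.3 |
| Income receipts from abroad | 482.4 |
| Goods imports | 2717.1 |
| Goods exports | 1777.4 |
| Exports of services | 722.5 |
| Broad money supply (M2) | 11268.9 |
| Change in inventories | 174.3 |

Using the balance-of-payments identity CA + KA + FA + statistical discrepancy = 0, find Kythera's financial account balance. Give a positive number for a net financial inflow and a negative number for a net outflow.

1329.4

Goods balance = 1777.4 - 2717.1 = -939.7
Services balance = 722.5 - 1279.7 = -557.2
Trade balance (goods + services) = -939.7 + (-557.2) = -1496.9
Net primary income = 482.4 - 405.3 = 77.1
Net secondary income = 146.3
Current account = -1496.9 + 77.1 + 146.3 = -1273.5
Financial account = -(-1273.5 + 6.4 + (-62.3)) = 1329.4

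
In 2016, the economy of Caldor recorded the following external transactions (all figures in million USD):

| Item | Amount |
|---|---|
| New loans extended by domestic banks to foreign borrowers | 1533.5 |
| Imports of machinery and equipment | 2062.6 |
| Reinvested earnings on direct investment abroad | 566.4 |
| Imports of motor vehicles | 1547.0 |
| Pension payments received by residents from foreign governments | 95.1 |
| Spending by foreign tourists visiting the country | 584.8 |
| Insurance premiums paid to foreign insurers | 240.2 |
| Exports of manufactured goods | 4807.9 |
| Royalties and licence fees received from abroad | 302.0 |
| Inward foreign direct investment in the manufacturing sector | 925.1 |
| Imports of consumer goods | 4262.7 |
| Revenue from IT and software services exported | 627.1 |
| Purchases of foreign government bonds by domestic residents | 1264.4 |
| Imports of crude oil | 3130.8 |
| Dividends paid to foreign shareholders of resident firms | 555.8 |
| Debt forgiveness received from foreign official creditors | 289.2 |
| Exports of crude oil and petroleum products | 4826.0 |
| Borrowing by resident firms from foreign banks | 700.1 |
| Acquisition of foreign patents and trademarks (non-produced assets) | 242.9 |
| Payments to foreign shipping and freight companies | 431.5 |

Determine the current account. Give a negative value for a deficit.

-421.3

Goods: 4807.9 - 2062.6 - 1547.0 - 4262.7 + 4826.0 - 3130.8 = -1369.2
Services: -431.5 + 302.0 - 240.2 + 584.8 + 627.1 = 842.2
Primary income: -555.8 + 566.4 = 10.6
Secondary income: 95.1
Current account = (-1369.2) + 842.2 + 10.6 + 95.1 = -421.3
(Excluded from the current account — financial account: new loans extended by domestic banks to foreign borrowers 1533.5, inward foreign direct investment in the manufacturing sector 925.1, purchases of foreign government bonds by domestic residents 1264.4, borrowing by resident firms from foreign banks 700.1; capital account: debt forgiveness received from foreign official creditors 289.2, acquisition of foreign patents and trademarks (non-produced assets) 242.9.)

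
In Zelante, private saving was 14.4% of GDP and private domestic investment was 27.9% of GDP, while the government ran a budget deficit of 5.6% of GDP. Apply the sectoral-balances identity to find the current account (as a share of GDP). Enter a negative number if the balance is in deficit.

-19.1

By the sectoral-balances identity, CA = (S_private - I) + (T - G).
Private balance = 14.4 - 27.9 = -13.5
Government balance (T - G) = -5.6
CA = -13.5 + (-5.6) = -19.1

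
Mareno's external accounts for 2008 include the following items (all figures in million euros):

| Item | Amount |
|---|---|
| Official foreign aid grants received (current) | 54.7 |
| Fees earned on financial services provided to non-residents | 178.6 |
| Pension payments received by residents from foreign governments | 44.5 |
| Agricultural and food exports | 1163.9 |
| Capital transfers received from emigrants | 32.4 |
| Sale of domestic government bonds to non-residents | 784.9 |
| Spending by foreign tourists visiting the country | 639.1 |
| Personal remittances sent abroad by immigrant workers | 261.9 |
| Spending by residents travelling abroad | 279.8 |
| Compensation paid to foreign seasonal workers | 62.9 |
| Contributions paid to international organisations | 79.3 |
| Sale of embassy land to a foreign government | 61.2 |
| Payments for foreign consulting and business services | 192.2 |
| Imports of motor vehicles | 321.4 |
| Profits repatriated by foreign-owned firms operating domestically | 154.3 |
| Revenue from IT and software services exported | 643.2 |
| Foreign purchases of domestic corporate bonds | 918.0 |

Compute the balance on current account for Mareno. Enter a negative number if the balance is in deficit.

Goods: 1163.9 - 321.4 = 842.5
Services: 178.6 + 639.1 - 279.8 - 192.2 + 643.2 = 988.9
Primary income: -62.9 - 154.3 = -217.2
Secondary income: 54.7 + 44.5 - 261.9 - 79.3 = -242.0
Current account = 842.5 + 988.9 + (-217.2) + (-242.0) = 1372.2
(Excluded from the current account — capital account: capital transfers received from emigrants 32.4, sale of embassy land to a foreign government 61.2; financial account: sale of domestic government bonds to non-residents 784.9, foreign purchases of domestic corporate bonds 918.0.)

1372.2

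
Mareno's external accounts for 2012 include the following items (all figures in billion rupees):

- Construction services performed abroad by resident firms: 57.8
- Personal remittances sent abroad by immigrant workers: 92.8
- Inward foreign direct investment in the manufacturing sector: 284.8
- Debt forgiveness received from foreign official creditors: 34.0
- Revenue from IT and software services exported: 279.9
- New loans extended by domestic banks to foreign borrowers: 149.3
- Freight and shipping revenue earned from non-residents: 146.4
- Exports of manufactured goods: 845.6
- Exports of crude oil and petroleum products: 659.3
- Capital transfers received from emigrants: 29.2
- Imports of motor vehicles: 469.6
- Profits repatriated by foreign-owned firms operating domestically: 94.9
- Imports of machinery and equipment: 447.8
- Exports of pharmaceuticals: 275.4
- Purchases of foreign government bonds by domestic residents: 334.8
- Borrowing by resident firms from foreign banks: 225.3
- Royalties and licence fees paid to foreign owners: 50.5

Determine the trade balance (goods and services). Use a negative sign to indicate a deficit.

Goods: -447.8 + 659.3 - 469.6 + 275.4 + 845.6 = 862.9
Services: 146.4 + 57.8 - 50.5 + 279.9 = 433.6
Trade balance = 862.9 + 433.6 = 1296.5
(Excluded from the trade balance — secondary income: personal remittances sent abroad by immigrant workers 92.8; financial account: inward foreign direct investment in the manufacturing sector 284.8, new loans extended by domestic banks to foreign borrowers 149.3, purchases of foreign government bonds by domestic residents 334.8, borrowing by resident firms from foreign banks 225.3; capital account: debt forgiveness received from foreign official creditors 34.0, capital transfers received from emigrants 29.2; primary income: profits repatriated by foreign-owned firms operating domestically 94.9.)

1296.5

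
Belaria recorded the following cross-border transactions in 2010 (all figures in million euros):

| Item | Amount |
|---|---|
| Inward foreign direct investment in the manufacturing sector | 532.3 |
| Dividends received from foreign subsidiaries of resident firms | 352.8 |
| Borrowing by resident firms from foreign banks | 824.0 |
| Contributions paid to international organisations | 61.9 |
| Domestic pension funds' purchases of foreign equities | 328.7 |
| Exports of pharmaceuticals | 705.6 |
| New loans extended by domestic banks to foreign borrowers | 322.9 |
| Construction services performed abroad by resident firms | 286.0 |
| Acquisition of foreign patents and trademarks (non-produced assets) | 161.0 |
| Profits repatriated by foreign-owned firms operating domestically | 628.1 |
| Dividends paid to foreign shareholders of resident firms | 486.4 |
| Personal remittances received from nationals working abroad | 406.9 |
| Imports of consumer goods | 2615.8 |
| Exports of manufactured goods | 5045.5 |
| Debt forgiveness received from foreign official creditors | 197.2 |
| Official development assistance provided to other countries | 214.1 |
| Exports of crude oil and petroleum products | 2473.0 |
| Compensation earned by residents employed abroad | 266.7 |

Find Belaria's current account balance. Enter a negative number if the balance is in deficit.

5530.2

Goods: 5045.5 - 2615.8 + 705.6 + 2473.0 = 5608.3
Services: 286.0
Primary income: 266.7 - 628.1 - 486.4 + 352.8 = -495.0
Secondary income: 406.9 - 61.9 - 214.1 = 130.9
Current account = 5608.3 + 286.0 + (-495.0) + 130.9 = 5530.2
(Excluded from the current account — financial account: inward foreign direct investment in the manufacturing sector 532.3, borrowing by resident firms from foreign banks 824.0, domestic pension funds' purchases of foreign equities 328.7, new loans extended by domestic banks to foreign borrowers 322.9; capital account: acquisition of foreign patents and trademarks (non-produced assets) 161.0, debt forgiveness received from foreign official creditors 197.2.)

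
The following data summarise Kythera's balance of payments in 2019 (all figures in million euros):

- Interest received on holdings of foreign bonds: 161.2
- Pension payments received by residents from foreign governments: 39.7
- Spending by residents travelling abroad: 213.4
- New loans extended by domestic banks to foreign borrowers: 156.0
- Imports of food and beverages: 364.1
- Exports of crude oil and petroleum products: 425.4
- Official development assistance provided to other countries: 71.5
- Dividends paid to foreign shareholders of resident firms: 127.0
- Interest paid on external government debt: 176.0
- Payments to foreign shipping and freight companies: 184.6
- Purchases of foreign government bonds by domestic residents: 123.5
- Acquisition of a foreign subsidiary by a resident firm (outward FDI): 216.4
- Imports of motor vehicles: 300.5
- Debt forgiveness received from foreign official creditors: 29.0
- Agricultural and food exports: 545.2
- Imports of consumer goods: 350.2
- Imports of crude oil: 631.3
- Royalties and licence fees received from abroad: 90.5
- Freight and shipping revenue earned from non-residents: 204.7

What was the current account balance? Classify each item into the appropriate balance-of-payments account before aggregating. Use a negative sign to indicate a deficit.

-951.9

Goods: 425.4 - 631.3 - 350.2 + 545.2 - 364.1 - 300.5 = -675.5
Services: 90.5 + 204.7 - 213.4 - 184.6 = -102.8
Primary income: 161.2 - 176.0 - 127.0 = -141.8
Secondary income: 39.7 - 71.5 = -31.8
Current account = (-675.5) + (-102.8) + (-141.8) + (-31.8) = -951.9
(Excluded from the current account — financial account: new loans extended by domestic banks to foreign borrowers 156.0, purchases of foreign government bonds by domestic residents 123.5, acquisition of a foreign subsidiary by a resident firm (outward FDI) 216.4; capital account: debt forgiveness received from foreign official creditors 29.0.)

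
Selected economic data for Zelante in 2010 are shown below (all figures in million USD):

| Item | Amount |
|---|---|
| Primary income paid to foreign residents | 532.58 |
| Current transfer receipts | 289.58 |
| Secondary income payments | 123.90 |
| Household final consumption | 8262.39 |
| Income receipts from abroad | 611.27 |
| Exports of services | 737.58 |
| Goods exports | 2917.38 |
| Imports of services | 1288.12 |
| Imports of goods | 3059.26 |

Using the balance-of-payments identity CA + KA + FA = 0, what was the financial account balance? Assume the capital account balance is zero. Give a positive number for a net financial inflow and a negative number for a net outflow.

Goods balance = 2917.38 - 3059.26 = -141.88
Services balance = 737.58 - 1288.12 = -550.54
Trade balance (goods + services) = -141.88 + (-550.54) = -692.42
Net primary income = 611.27 - 532.58 = 78.69
Net secondary income = 289.58 - 123.90 = 165.68
Current account = -692.42 + 78.69 + 165.68 = -448.05
Financial account = -(-448.05) = 448.05

448.05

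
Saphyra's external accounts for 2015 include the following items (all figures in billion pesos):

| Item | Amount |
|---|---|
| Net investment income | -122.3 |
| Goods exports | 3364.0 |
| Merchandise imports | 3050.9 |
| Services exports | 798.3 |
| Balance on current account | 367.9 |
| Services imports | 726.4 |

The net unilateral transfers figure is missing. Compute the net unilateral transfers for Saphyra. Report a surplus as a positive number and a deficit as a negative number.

Current account = goods balance + services balance + net primary income + net secondary income
Sum of the known components = 262.7
Net unilateral transfers = CA - (known components) = 367.9 - 262.7 = 105.2

105.2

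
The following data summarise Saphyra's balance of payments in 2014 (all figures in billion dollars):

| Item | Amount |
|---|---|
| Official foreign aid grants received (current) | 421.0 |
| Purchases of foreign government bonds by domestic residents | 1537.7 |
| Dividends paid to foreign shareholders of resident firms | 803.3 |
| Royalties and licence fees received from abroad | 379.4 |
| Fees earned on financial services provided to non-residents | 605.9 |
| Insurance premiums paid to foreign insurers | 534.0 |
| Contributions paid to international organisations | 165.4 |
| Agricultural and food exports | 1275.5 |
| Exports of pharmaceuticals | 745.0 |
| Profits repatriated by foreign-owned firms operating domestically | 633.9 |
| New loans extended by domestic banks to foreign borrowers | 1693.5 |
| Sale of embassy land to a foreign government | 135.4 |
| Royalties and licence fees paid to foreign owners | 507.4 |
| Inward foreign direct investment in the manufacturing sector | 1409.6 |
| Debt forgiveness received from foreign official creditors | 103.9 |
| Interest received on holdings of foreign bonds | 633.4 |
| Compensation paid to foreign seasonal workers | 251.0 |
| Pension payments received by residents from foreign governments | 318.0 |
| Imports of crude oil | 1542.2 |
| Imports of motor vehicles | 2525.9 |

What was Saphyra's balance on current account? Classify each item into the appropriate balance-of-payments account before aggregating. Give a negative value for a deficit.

-2584.9

Goods: 1275.5 - 1542.2 - 2525.9 + 745.0 = -2047.6
Services: -534.0 - 507.4 + 379.4 + 605.9 = -56.1
Primary income: -803.3 + 633.4 - 633.9 - 251.0 = -1054.8
Secondary income: -165.4 + 318.0 + 421.0 = 573.6
Current account = (-2047.6) + (-56.1) + (-1054.8) + 573.6 = -2584.9
(Excluded from the current account — financial account: purchases of foreign government bonds by domestic residents 1537.7, new loans extended by domestic banks to foreign borrowers 1693.5, inward foreign direct investment in the manufacturing sector 1409.6; capital account: sale of embassy land to a foreign government 135.4, debt forgiveness received from foreign official creditors 103.9.)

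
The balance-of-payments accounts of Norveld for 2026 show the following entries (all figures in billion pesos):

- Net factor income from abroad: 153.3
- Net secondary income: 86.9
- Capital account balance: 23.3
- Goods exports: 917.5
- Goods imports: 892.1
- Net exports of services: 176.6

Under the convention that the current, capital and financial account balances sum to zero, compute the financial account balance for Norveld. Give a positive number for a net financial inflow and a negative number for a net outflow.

Goods balance = 917.5 - 892.1 = 25.4
Services balance = 176.6
Trade balance (goods + services) = 25.4 + 176.6 = 202.0
Net primary income = 153.3
Net secondary income = 86.9
Current account = 202.0 + 153.3 + 86.9 = 442.2
Financial account = -(442.2 + 23.3) = -465.5

-465.5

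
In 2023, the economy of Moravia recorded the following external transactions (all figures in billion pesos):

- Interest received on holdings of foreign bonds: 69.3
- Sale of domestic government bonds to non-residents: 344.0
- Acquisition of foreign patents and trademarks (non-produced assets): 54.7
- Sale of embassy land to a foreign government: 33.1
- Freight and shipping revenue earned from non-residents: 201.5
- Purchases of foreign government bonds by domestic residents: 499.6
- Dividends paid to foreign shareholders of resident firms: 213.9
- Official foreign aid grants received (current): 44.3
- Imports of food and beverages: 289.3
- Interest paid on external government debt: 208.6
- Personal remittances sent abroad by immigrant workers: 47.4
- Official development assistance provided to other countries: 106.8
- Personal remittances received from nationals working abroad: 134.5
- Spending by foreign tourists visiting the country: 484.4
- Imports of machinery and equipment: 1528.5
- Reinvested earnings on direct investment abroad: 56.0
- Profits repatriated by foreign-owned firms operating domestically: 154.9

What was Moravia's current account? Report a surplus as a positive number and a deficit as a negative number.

Goods: -1528.5 - 289.3 = -1817.8
Services: 484.4 + 201.5 = 685.9
Primary income: -213.9 + 69.3 - 208.6 - 154.9 + 56.0 = -452.1
Secondary income: -106.8 + 44.3 - 47.4 + 134.5 = 24.6
Current account = (-1817.8) + 685.9 + (-452.1) + 24.6 = -1559.4
(Excluded from the current account — financial account: sale of domestic government bonds to non-residents 344.0, purchases of foreign government bonds by domestic residents 499.6; capital account: acquisition of foreign patents and trademarks (non-produced assets) 54.7, sale of embassy land to a foreign government 33.1.)

-1559.4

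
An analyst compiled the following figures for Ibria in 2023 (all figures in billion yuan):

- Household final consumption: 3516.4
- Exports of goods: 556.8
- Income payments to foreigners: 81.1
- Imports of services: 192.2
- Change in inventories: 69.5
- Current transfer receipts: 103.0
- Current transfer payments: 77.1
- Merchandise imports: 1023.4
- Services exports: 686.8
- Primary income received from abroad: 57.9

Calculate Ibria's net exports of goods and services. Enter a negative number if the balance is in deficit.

Goods balance = 556.8 - 1023.4 = -466.6
Services balance = 686.8 - 192.2 = 494.6
Trade balance (goods + services) = -466.6 + 494.6 = 28.0

28.0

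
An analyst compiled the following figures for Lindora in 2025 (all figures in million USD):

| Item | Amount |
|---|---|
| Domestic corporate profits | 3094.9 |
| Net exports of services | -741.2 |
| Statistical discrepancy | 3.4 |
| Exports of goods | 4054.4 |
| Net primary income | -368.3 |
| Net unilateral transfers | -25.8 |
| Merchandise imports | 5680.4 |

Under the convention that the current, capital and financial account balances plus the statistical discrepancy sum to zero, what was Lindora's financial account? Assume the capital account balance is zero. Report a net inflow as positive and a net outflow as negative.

2757.9

Goods balance = 4054.4 - 5680.4 = -1626.0
Services balance = -741.2
Trade balance (goods + services) = -1626.0 + (-741.2) = -2367.2
Net primary income = -368.3
Net secondary income = -25.8
Current account = -2367.2 + (-368.3) + (-25.8) = -2761.3
Financial account = -(-2761.3 + 3.4) = 2757.9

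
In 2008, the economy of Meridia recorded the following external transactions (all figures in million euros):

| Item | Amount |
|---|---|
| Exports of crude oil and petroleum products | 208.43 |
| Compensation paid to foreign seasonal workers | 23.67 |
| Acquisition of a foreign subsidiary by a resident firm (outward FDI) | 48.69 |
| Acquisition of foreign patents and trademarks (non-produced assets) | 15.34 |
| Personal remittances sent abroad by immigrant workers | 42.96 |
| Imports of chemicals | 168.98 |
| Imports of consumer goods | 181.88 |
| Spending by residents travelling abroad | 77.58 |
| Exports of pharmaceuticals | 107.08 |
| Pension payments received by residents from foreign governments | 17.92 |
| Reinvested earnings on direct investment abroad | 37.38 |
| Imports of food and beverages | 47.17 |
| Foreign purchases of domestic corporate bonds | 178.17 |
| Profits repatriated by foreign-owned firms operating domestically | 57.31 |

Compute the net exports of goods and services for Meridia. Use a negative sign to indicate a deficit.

Goods: -168.98 + 107.08 + 208.43 - 181.88 - 47.17 = -82.52
Services: -77.58
Trade balance = -82.52 + (-77.58) = -160.10
(Excluded from the trade balance — primary income: compensation paid to foreign seasonal workers 23.67, reinvested earnings on direct investment abroad 37.38, profits repatriated by foreign-owned firms operating domestically 57.31; financial account: acquisition of a foreign subsidiary by a resident firm (outward FDI) 48.69, foreign purchases of domestic corporate bonds 178.17; capital account: acquisition of foreign patents and trademarks (non-produced assets) 15.34; secondary income: personal remittances sent abroad by immigrant workers 42.96, pension payments received by residents from foreign governments 17.92.)

-160.10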